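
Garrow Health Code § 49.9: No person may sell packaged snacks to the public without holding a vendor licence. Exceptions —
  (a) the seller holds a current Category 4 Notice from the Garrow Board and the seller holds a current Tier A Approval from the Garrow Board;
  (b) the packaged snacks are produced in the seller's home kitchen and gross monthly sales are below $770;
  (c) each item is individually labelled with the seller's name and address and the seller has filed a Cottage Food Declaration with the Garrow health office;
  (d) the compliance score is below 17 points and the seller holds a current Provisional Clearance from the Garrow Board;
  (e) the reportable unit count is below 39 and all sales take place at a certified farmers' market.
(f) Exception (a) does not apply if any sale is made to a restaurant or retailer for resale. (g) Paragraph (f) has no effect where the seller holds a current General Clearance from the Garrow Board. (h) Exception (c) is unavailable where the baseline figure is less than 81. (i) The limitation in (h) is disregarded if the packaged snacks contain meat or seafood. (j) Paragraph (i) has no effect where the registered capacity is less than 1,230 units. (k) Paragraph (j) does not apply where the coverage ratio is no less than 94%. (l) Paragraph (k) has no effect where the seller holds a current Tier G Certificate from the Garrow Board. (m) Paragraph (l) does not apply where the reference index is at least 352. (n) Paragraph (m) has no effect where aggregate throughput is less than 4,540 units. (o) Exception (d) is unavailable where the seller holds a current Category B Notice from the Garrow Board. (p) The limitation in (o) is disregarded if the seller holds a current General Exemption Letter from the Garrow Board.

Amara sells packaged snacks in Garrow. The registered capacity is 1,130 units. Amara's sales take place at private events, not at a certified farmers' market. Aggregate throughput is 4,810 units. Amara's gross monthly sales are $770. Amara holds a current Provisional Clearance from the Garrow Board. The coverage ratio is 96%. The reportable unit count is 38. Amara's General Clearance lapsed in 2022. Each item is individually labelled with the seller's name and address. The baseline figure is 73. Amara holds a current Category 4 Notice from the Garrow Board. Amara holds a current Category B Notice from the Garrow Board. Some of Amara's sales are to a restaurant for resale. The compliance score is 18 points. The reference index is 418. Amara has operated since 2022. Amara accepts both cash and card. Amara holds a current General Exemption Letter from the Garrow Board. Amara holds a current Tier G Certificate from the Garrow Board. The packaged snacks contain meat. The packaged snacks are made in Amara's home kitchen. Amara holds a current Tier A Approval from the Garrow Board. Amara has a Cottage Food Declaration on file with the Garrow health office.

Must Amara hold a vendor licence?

No — exception (c) applies; Amara is not required to hold a vendor licence.

Exception (a)'s conditions are all satisfied: a current Category 4 Notice is held; a current Tier A Approval is held. However, paragraphs (f)–(g) must be considered: (f) operates against (a): some sales are to a restaurant for resale. (g), which would lift (f), is not triggered — no current General Clearance is held. So (a) is unavailable.
Exception (b) fails — gross monthly sales are $770, not below $770.
All of (c)'s requirements are met (items are individually labelled; a Cottage Food Declaration is on file). Applying paragraphs (h)–(n): (h) would limit (c) — the baseline figure is 73, less than the 81 limit — but (i) sets (h) aside: (i) operates against (h): the packaged snacks contain meat. (j) applies (the registered capacity is 1,130 units, less than the 1,230 units limit), but is displaced by (k): (k) is triggered — the coverage ratio is 96%, meeting the 94% threshold. (l) is triggered (a current Tier G Certificate is held), but yields to (m): (m) operates against (l): the reference index is 418, meeting the 352 threshold. (n), which would lift (m), is not triggered — aggregate throughput is 4,810 units, not less than 4,540 units. Exception (c) stands.
Exception (d) requires that the compliance score is below 17 points; but the compliance score is 18 points, not below 17 points, so (d) is unavailable.
Exception (e) does not apply: sales are at private events, not a certified farmers' market.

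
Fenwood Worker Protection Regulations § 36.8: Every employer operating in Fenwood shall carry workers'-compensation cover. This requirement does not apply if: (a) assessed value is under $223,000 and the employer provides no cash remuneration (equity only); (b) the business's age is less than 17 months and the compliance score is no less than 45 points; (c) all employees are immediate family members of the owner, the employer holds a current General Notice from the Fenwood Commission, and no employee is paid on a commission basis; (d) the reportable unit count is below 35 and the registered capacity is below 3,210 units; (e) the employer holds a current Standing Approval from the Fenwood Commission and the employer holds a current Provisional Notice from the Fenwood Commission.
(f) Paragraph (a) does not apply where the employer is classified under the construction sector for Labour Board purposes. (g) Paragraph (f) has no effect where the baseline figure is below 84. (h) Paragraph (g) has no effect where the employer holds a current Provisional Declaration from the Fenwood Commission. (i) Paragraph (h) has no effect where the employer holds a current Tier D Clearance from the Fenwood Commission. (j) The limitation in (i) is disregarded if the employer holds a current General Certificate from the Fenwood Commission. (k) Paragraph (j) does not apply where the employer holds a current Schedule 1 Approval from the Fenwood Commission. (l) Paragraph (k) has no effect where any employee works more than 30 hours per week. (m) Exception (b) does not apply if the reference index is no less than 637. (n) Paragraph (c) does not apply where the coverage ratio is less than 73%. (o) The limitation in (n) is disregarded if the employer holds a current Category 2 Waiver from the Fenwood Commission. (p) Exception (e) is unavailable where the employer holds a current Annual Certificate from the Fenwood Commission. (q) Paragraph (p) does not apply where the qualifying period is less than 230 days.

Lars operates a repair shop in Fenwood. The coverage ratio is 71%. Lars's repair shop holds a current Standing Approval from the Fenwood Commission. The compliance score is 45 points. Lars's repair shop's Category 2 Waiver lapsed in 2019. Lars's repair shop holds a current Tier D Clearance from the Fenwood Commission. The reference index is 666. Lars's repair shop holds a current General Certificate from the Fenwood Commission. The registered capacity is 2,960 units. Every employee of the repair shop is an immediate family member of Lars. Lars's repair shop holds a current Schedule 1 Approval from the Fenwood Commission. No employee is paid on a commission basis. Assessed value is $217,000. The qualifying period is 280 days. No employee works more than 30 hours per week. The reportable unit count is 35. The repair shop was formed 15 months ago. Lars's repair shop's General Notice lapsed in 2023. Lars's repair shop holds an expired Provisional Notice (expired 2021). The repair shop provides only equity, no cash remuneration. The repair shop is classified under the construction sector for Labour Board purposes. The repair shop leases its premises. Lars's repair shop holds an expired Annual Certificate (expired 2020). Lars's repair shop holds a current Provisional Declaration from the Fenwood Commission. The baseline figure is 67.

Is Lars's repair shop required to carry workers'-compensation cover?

No — exception (a) applies; Lars's repair shop is not required to carry workers'-compensation cover.

Exception (a): assessed value is $217,000, under the $223,000 limit; remuneration is equity-only — every condition holds. Considering the limiting provisions: (f) is engaged (the repair shop is classified under the construction sector), but yields to (g): (g) operates against (f): the baseline figure is 67, below the 84 limit. (h) would limit (g) — a current Provisional Declaration is held — but (i) sets (h) aside: (i) operates against (h): a current Tier D Clearance is held. (j) would limit (i) — a current General Certificate is held — but (k) sets (j) aside: (k) operates against (j): a current Schedule 1 Approval is held. (l) is inapplicable (no employee exceeds 30 hours/week), so (k) stands. (a) remains available.
Exception (b) is satisfied on its face — the business's age is 15 months, less than the 17 months limit; the compliance score is 45 points, meeting the 45 points threshold. However, paragraph (m) must be considered: (m) operates against (b): the reference index is 666, meeting the 637 threshold. Exception (b) does not apply.
Exception (c) requires that the employer holds a current General Notice from the Fenwood Commission; but no current General Notice is held, so (c) is unavailable.
Exception (d) requires that the reportable unit count is below 35; but the reportable unit count is 35, not below 35, so (d) is unavailable.
Exception (e) does not apply: the Provisional Notice is not current.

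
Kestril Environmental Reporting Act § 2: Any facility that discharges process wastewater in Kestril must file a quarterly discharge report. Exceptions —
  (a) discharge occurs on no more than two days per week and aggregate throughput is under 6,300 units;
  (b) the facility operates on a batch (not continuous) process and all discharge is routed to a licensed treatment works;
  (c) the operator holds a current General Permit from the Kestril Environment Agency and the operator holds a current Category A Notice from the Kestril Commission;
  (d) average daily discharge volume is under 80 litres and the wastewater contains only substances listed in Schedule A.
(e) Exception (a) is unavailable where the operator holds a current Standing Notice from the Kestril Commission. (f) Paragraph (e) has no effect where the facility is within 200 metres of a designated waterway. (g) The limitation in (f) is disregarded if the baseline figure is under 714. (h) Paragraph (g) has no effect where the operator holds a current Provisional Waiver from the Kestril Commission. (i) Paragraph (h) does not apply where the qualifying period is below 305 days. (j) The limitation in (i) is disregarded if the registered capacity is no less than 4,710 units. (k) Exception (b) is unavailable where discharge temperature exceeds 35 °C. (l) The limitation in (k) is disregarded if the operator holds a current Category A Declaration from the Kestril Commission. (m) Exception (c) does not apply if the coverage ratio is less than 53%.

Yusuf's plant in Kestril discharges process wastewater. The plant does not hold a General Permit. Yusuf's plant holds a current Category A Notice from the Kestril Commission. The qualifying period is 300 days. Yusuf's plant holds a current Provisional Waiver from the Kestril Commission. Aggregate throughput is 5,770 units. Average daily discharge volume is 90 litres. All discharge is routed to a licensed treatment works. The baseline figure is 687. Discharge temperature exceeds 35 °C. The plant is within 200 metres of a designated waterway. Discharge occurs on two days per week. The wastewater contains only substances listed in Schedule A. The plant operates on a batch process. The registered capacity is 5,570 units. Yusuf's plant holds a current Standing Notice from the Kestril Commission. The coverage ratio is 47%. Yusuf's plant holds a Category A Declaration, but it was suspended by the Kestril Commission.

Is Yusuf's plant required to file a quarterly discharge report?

All of (a)'s requirements are met (discharge occurs on no more than two days per week; aggregate throughput is 5,770 units, under the 6,300 units limit). As to paragraphs (e)–(j): (e) would limit (a) — a current Standing Notice is held — but (f) sets (e) aside: (f) operates against (e): the plant is within 200 m of a designated waterway. (g) would limit (f) — the baseline figure is 687, under the 714 limit — but (h) sets (g) aside: (h) is triggered — a current Provisional Waiver is held. (i) is engaged (the qualifying period is 300 days, below the 305 days limit), but yields to (j): (j) operates against (i): the registered capacity is 5,570 units, meeting the 4,710 units threshold. So (a) applies.
Exception (b): the facility operates on a batch process; discharge is routed to a licensed treatment works — every condition holds. But: (k) operates against (b): discharge temperature exceeds 35 °C. (l) does not operate here (the Category A Declaration is not current), so (k) stands. So (b) is unavailable.
Exception (c) requires that the operator holds a current General Permit from the Kestril Environment Agency; but no General Permit is held, so (c) is unavailable.
Exception (d) fails — average daily discharge volume is 90 litres, not under 80 litres.

No — exception (a) applies; Yusuf's plant is not required to file a quarterly discharge report.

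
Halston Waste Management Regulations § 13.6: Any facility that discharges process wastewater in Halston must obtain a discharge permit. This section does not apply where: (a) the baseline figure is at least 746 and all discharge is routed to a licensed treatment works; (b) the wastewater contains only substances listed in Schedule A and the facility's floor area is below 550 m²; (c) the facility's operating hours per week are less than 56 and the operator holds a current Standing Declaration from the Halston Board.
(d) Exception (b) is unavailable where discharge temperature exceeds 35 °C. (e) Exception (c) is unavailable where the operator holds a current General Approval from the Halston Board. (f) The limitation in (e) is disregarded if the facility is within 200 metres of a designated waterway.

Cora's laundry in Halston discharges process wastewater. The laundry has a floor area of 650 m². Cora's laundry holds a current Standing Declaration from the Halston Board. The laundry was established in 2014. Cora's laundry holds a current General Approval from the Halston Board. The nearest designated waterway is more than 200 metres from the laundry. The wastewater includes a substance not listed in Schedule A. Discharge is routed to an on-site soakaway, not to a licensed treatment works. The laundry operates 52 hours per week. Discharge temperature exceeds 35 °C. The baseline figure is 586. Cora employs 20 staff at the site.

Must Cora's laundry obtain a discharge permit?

Yes — Cora's laundry must obtain a discharge permit.

Exception (a) requires that the baseline figure is at least 746; but the baseline figure is 586, short of 746, so (a) is unavailable.
Exception (b) requires that the wastewater contains only substances listed in Schedule A; but the wastewater includes a non-Schedule-A substance, so (b) is unavailable.
All of (c)'s requirements are met (the facility's operating hours per week are 52, less than the 56 limit; a current Standing Declaration is held). But applying paragraphs (e)–(f): (e) is engaged — a current General Approval is held. (f) is not engaged (the laundry is more than 200 m from any designated waterway), so (e) stands. So (c) is unavailable.
Every exception is unavailable, so the rule governs.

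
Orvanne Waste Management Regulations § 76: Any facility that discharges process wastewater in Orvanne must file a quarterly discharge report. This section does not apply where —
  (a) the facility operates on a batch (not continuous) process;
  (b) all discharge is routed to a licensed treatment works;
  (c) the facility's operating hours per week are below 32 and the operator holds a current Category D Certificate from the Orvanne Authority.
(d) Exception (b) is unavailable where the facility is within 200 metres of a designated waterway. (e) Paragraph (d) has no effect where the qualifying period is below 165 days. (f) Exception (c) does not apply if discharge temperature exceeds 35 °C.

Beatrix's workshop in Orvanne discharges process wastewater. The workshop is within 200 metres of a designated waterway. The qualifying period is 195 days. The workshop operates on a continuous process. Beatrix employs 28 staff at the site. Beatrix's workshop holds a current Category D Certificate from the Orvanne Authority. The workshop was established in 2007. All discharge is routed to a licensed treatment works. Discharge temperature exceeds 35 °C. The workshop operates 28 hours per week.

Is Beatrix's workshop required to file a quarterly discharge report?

Yes — Beatrix's workshop must file a quarterly discharge report.

Exception (a) requires that the facility operates on a batch (not continuous) process; but the facility operates on a continuous process, so (a) is unavailable.
All of (b)'s requirements are met (discharge is routed to a licensed treatment works). But applying paragraphs (d)–(e): (d) operates against (b): the workshop is within 200 m of a designated waterway. (e) is inapplicable (the qualifying period is 195 days, not below 165 days), so (d) stands. So (b) is unavailable.
Exception (c)'s conditions are all satisfied: the facility's operating hours per week are 28, below the 32 limit; a current Category D Certificate is held. However, paragraph (f) must be considered: (f) operates — discharge temperature exceeds 35 °C. Exception (c) does not apply.
None of the exceptions is available; § 76 applies in full.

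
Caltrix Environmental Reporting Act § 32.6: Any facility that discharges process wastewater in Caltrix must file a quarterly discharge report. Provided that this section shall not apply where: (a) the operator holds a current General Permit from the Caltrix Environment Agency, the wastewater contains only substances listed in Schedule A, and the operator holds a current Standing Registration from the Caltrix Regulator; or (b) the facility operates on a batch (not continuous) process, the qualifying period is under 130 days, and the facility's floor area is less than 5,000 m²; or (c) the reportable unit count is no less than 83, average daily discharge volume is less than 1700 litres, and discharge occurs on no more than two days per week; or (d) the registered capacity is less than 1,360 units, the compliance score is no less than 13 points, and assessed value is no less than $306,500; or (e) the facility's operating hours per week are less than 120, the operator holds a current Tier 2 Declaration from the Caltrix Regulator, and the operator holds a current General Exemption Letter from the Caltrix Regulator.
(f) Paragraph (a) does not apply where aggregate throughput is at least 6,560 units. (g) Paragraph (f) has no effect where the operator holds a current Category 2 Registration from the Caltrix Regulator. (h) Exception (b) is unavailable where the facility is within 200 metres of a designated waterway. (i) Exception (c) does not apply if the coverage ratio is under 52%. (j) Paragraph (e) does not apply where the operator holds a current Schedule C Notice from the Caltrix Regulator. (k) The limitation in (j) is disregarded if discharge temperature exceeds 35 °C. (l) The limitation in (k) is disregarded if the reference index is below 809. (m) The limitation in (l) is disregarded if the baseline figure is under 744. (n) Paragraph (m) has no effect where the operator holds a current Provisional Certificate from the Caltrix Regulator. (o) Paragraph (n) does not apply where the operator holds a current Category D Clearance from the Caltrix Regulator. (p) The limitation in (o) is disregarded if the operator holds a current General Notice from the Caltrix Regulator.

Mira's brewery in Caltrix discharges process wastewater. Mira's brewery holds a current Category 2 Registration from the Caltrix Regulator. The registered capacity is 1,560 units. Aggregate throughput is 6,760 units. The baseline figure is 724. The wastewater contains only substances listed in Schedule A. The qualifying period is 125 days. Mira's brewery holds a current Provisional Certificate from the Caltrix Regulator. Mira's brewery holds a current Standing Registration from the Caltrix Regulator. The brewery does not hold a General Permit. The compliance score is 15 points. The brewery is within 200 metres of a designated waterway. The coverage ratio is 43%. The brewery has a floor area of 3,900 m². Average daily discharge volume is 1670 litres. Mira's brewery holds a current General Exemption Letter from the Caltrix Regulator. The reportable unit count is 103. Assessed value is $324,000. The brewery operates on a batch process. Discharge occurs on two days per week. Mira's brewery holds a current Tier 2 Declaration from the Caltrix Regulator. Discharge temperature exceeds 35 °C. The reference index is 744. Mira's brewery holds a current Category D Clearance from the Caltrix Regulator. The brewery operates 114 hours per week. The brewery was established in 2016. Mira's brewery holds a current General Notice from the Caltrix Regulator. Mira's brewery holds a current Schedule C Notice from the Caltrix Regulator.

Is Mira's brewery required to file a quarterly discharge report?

Yes — Mira's brewery must file a quarterly discharge report.

Exception (a) requires that the operator holds a current General Permit from the Caltrix Environment Agency; but no General Permit is held, so (a) is unavailable.
Exception (b) is satisfied on its face — the facility operates on a batch process; the qualifying period is 125 days, under the 130 days limit; the facility's floor area is 3,900 m², less than the 5,000 m² limit. Turning to paragraph (h): (h) operates against (b): the brewery is within 200 m of a designated waterway. So (b) is unavailable.
Exception (c): the reportable unit count is 103, meeting the 83 threshold; average daily discharge volume is 1670 litres, less than the 1700 litres limit; discharge occurs on no more than two days per week — every condition holds. But: (i) is engaged — the coverage ratio is 43%, under the 52% limit. So (c) is unavailable.
Exception (d) requires that the registered capacity is less than 1,360 units; but the registered capacity is 1,560 units, not less than 1,360 units, so (d) is unavailable.
Exception (e)'s conditions are all satisfied: the facility's operating hours per week are 114, less than the 120 limit; a current Tier 2 Declaration is held; a current General Exemption Letter is held. But applying paragraphs (j)–(p): (j) is triggered — a current Schedule C Notice is held. (k) would limit (j) — discharge temperature exceeds 35 °C — but (l) sets (k) aside: (l) operates — the reference index is 744, below the 809 limit. (m) is engaged (the baseline figure is 724, under the 744 limit), but is displaced by (n): (n) operates against (m): a current Provisional Certificate is held. (o) is engaged (a current Category D Clearance is held), but yields to (p): (p) operates against (o): a current General Notice is held. Exception (e) does not apply.
No exception displaces § 32.6.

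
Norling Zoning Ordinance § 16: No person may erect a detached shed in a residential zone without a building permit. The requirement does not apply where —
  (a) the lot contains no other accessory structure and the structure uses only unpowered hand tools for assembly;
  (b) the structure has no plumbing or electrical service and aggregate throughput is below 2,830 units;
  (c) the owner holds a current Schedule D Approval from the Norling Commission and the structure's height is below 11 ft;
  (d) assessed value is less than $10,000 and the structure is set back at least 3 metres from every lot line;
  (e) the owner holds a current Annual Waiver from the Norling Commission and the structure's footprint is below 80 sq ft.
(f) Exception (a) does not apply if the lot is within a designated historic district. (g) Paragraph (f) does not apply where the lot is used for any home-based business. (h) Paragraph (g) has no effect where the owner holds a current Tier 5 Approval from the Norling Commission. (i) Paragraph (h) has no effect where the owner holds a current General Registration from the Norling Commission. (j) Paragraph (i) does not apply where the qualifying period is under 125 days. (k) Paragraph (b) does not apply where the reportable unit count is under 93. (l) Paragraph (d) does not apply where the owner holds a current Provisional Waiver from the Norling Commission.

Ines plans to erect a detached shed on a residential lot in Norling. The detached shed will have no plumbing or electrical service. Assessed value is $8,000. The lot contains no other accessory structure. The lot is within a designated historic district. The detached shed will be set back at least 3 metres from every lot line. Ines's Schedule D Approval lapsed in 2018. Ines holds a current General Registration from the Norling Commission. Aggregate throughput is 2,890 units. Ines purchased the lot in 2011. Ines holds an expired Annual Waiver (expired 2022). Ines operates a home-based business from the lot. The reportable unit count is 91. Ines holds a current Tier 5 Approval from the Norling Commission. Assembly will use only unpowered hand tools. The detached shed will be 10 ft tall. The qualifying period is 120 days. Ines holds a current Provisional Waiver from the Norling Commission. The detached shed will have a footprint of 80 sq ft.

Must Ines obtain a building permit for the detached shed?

Exception (a): the lot has no other accessory structure; assembly uses only hand tools — every condition holds. But applying paragraphs (f)–(j): (f) operates against (a): the lot is in a historic district. (g) is triggered (a home-based business operates on the lot), but is overridden by (h): (h) operates against (g): a current Tier 5 Approval is held. (i) would limit (h) — a current General Registration is held — but (j) sets (i) aside: (j) operates against (i): the qualifying period is 120 days, under the 125 days limit. Exception (a) does not apply.
Exception (b) requires that aggregate throughput is below 2,830 units; but aggregate throughput is 2,890 units, not below 2,830 units, so (b) is unavailable.
Exception (c) requires that the owner holds a current Schedule D Approval from the Norling Commission; but no current Schedule D Approval is held, so (c) is unavailable.
Exception (d) is satisfied on its face — assessed value is $8,000, less than the $10,000 limit; the setback is at least 3 m on every side. But applying paragraph (l): (l) is triggered — a current Provisional Waiver is held. So (d) is unavailable.
Exception (e) does not apply: there is no Annual Waiver in force.
No exception is made out. Ines falls within the general rule.

Yes — Ines must obtain a building permit.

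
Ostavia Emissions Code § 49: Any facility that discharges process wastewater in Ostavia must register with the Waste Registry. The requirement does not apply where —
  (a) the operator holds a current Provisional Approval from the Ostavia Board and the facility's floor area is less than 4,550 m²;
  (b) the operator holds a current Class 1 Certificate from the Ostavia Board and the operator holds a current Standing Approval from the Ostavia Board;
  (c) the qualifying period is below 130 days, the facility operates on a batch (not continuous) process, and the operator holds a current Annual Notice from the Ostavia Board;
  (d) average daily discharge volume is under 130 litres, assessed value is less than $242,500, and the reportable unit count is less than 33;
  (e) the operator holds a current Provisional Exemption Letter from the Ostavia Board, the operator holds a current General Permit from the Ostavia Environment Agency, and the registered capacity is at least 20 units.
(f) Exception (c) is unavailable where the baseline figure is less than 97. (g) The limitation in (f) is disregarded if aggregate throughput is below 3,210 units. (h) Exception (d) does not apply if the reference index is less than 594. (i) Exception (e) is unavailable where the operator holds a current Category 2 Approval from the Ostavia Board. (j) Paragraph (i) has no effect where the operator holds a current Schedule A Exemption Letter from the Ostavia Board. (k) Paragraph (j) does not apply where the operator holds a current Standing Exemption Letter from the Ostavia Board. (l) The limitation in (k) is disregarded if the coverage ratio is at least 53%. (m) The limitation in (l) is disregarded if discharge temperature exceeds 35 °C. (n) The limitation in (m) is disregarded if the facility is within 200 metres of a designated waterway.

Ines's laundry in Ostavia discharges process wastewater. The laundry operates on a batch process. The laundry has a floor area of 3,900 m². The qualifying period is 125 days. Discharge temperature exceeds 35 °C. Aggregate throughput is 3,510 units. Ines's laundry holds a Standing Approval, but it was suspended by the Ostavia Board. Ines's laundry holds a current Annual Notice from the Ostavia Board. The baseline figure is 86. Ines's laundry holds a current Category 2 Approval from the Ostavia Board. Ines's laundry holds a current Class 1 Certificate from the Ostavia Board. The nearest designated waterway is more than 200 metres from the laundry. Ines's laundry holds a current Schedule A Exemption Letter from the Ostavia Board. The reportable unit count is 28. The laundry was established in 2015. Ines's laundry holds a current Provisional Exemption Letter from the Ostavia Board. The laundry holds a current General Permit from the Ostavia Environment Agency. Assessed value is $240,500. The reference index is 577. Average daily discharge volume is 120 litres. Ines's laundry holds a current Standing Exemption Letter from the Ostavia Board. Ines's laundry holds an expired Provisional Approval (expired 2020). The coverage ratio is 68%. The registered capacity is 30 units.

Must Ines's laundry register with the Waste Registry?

Exception (a) fails — the Provisional Approval is not current.
Exception (b) does not apply: there is no Standing Approval in force.
All of (c)'s requirements are met (the qualifying period is 125 days, below the 130 days limit; the facility operates on a batch process; a current Annual Notice is held). However, paragraphs (f)–(g) must be considered: (f) operates — the baseline figure is 86, less than the 97 limit. (g), which would lift (f), is not engaged — aggregate throughput is 3,510 units, not below 3,210 units. So (c) is unavailable.
All of (d)'s requirements are met (average daily discharge volume is 120 litres, under the 130 litres limit; assessed value is $240,500, less than the $242,500 limit; the reportable unit count is 28, less than the 33 limit). But applying paragraph (h): (h) operates — the reference index is 577, less than the 594 limit. (d) is therefore removed.
Exception (e) is satisfied on its face — a current Provisional Exemption Letter is held; a current General Permit is held; the registered capacity is 30 units, meeting the 20 units threshold. But applying paragraphs (i)–(n): (i) operates against (e): a current Category 2 Approval is held. (j) operates (a current Schedule A Exemption Letter is held), but is overridden by (k): (k) is triggered — a current Standing Exemption Letter is held. (l) is engaged (the coverage ratio is 68%, meeting the 53% threshold), but yields to (m): (m) operates against (l): discharge temperature exceeds 35 °C. (n) is not engaged (the laundry is more than 200 m from any designated waterway), so (m) stands. (e) is therefore removed.
Every exception is unavailable, so the rule governs.

Yes — Ines's laundry must register with the Waste Registry.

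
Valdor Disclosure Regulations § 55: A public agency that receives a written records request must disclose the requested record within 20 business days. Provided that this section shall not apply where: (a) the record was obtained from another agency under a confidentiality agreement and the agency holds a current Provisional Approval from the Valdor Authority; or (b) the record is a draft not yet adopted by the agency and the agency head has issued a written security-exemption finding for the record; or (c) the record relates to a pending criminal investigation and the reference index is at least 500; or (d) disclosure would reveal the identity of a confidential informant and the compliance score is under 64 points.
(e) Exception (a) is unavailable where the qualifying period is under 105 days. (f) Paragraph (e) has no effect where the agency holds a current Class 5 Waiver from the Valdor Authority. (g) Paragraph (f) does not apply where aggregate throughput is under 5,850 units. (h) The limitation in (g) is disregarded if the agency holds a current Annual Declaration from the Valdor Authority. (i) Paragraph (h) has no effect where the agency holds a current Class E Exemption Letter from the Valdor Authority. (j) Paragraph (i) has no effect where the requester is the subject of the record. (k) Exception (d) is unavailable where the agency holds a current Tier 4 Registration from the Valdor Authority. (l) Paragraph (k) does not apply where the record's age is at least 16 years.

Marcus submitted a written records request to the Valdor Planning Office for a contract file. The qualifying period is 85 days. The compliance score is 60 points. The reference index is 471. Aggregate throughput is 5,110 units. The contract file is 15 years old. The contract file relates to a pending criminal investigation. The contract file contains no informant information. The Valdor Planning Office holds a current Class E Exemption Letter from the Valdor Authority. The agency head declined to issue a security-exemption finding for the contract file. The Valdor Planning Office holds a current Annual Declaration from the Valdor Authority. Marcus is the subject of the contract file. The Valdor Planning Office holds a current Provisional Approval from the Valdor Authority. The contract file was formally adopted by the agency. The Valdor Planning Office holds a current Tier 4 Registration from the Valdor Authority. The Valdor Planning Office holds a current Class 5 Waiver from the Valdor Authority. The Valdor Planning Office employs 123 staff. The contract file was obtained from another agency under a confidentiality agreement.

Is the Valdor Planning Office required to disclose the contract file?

No — exception (a) applies; the Valdor Planning Office is not required to disclose the contract file.

Exception (a): the contract file was obtained under a confidentiality agreement; a current Provisional Approval is held — every condition holds. Applying paragraphs (e)–(j): (e) would limit (a) — the qualifying period is 85 days, under the 105 days limit — but (f) sets (e) aside: (f) operates against (e): a current Class 5 Waiver is held. (g) operates (aggregate throughput is 5,110 units, under the 5,850 units limit), but is displaced by (h): (h) is triggered — a current Annual Declaration is held. (i) is engaged (a current Class E Exemption Letter is held), but yields to (j): (j) applies — Marcus is the subject of the contract file. Exception (a) stands.
Exception (b) fails — the contract file has been formally adopted.
Exception (c) requires that the reference index is at least 500; but the reference index is 471, short of 500, so (c) is unavailable.
Exception (d) requires that disclosure would reveal the identity of a confidential informant; but the contract file contains no informant information, so (d) is unavailable.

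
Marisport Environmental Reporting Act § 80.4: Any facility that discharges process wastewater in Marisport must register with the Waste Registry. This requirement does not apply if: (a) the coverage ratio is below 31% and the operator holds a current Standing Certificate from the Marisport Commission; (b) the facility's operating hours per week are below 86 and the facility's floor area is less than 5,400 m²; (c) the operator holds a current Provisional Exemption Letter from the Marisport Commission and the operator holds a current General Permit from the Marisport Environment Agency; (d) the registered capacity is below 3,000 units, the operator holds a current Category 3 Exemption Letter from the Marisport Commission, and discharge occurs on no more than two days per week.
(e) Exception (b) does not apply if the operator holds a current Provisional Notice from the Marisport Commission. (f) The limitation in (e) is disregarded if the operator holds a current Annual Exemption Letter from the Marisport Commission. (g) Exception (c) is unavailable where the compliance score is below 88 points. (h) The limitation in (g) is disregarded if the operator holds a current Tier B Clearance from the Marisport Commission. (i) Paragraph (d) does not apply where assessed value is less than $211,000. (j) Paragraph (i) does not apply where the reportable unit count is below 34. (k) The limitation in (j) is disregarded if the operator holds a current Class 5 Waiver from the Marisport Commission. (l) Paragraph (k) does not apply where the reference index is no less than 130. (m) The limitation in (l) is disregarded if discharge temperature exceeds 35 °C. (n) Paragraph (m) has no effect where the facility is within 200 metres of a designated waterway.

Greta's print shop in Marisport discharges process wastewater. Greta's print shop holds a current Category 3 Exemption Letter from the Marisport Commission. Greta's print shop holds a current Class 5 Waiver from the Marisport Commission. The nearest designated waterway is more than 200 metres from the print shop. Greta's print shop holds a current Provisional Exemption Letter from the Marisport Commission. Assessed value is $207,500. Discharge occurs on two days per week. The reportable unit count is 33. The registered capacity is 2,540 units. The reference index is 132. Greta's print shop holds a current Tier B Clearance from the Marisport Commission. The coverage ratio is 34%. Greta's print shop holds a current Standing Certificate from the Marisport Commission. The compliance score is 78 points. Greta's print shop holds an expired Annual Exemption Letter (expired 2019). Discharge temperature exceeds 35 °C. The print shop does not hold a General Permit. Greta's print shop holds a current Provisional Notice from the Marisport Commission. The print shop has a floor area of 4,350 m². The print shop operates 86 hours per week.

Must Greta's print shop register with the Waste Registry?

Exception (a) does not apply: the coverage ratio is 34%, not below 31%.
Exception (b) does not apply: the facility's operating hours per week are 86, not below 86.
Exception (c) requires that the operator holds a current General Permit from the Marisport Environment Agency; but no General Permit is held, so (c) is unavailable.
Exception (d)'s conditions are all satisfied: the registered capacity is 2,540 units, below the 3,000 units limit; a current Category 3 Exemption Letter is held; discharge occurs on no more than two days per week. But applying paragraphs (i)–(n): (i) operates against (d): assessed value is $207,500, less than the $211,000 limit. (j) is engaged (the reportable unit count is 33, below the 34 limit), but is itself disapplied by (k): (k) applies — a current Class 5 Waiver is held. (l) would limit (k) — the reference index is 132, meeting the 130 threshold — but (m) sets (l) aside: (m) is engaged — discharge temperature exceeds 35 °C. (n), which would lift (m), is inapplicable — the print shop is more than 200 m from any designated waterway. (d) is therefore removed.
Every exception is unavailable, so the rule governs.

Yes — Greta's print shop must register with the Waste Registry.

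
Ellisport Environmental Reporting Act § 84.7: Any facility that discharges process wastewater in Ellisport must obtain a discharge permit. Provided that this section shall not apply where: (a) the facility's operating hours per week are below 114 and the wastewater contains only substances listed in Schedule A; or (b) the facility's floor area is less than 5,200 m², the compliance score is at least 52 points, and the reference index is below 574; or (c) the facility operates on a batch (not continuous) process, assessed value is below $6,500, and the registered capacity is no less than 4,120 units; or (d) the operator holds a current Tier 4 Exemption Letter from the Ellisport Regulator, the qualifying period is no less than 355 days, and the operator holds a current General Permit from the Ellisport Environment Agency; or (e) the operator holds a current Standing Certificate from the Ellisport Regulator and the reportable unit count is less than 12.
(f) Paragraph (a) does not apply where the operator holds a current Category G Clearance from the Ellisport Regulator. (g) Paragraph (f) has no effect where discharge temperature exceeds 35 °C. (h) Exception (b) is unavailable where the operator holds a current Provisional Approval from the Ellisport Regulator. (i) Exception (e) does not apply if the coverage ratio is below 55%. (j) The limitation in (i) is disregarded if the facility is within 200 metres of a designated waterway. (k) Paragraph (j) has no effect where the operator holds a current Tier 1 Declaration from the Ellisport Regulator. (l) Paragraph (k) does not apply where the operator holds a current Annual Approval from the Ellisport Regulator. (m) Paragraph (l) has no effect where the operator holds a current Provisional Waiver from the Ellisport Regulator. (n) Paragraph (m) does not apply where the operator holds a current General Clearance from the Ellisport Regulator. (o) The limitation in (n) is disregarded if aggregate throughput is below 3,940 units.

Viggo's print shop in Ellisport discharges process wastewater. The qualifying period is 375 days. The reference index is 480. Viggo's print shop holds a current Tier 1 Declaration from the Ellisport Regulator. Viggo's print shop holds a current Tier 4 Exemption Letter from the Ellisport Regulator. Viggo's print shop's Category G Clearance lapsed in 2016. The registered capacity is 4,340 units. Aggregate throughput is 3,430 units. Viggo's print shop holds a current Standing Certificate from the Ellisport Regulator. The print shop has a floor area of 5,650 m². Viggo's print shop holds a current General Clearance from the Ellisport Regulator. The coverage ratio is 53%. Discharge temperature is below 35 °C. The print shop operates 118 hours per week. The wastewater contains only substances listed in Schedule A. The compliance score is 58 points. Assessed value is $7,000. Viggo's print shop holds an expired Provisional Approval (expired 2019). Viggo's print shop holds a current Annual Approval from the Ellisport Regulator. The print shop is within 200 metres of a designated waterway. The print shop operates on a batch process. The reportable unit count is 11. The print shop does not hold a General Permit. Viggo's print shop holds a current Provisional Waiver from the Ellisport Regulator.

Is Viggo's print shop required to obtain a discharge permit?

Yes — Viggo's print shop must obtain a discharge permit.

Exception (a) does not apply: the facility's operating hours per week are 118, not below 114.
Exception (b) fails — the facility's floor area is 5,650 m², not less than 5,200 m².
Exception (c) requires that assessed value is below $6,500; but assessed value is $7,000, not below $6,500, so (c) is unavailable.
Exception (d) does not apply: no General Permit is held.
Exception (e)'s conditions are all satisfied: a current Standing Certificate is held; the reportable unit count is 11, less than the 12 limit. But: (i) operates — the coverage ratio is 53%, below the 55% limit. (j) would limit (i) — the print shop is within 200 m of a designated waterway — but (k) sets (j) aside: (k) is engaged — a current Tier 1 Declaration is held. (l) is triggered (a current Annual Approval is held), but is itself disapplied by (m): (m) operates — a current Provisional Waiver is held. (n) applies (a current General Clearance is held), but is set aside by (o): (o) is engaged — aggregate throughput is 3,430 units, below the 3,940 units limit. (e) is therefore removed.
Every exception is unavailable, so the rule governs.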